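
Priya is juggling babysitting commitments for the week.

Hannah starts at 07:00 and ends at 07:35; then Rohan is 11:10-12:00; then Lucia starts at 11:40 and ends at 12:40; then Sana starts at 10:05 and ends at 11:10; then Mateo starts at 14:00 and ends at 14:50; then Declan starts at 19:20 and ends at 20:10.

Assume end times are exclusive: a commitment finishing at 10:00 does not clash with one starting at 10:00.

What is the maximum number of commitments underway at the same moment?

Walk through starts and ends in time order (an end at T is processed before a start at T):
07:00 start Hannah → 1
07:35 end Hannah → 0
10:05 start Sana → 1
11:10 end Sana → 0
11:10 start Rohan → 1
11:40 start Lucia → 2
12:00 end Rohan → 1
12:40 end Lucia → 0
14:00 start Mateo → 1
14:50 end Mateo → 0
19:20 start Declan → 1
20:10 end Declan → 0
Peak is 2, at 11:40 (Lucia, Rohan).

2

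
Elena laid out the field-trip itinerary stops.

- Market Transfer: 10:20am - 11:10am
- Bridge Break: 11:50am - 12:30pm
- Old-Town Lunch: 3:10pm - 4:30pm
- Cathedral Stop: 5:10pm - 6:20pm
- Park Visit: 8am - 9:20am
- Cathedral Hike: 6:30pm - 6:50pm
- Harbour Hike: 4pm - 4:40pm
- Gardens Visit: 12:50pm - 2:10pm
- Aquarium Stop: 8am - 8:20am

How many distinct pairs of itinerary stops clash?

Two intervals overlap when each starts before the other ends.
Sorted by start: Aquarium Stop, Park Visit, Market Transfer, Bridge Break, Gardens Visit, Old-Town Lunch, Harbour Hike, Cathedral Stop, Cathedral Hike.
Park Visit starts before Aquarium Stop ends → Aquarium Stop and Park Visit overlap.
Market Transfer starts after Aquarium Stop ends — done with Aquarium Stop.
Market Transfer starts after Park Visit ends — done with Park Visit.
Bridge Break starts after Market Transfer ends — done with Market Transfer.
Gardens Visit starts after Bridge Break ends — done with Bridge Break.
Old-Town Lunch starts after Gardens Visit ends — done with Gardens Visit.
Harbour Hike starts before Old-Town Lunch ends → Old-Town Lunch and Harbour Hike overlap.
Cathedral Stop starts after Old-Town Lunch ends — done with Old-Town Lunch.
Cathedral Stop starts after Harbour Hike ends — done with Harbour Hike.
Cathedral Hike starts after Cathedral Stop ends.
Overlapping pairs: Aquarium Stop & Park Visit, Harbour Hike & Old-Town Lunch — 2 in total.

2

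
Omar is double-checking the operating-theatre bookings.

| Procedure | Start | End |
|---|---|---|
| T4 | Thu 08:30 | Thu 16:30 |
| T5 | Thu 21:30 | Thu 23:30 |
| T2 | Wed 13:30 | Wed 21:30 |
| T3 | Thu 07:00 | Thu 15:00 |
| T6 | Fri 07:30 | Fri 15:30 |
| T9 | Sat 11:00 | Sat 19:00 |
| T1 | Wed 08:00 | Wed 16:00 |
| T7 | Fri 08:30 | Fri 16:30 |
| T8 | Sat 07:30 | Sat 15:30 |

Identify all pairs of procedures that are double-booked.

T1 & T2, T3 & T4, T6 & T7, T8 & T9

Sorted by start: T1, T2, T3, T4, T5, T6, T7, T8, T9.
T2 starts before T1 ends → T1 and T2 overlap.
T3 starts after T1 ends; T1 is clear from here.
T3 starts after T2 ends; T2 is clear from here.
T4 starts before T3 ends → T3 and T4 overlap.
T5 starts after T3 ends; T3 is clear from here.
T5 starts after T4 ends; T4 is clear from here.
T6 starts after T5 ends; T5 is clear from here.
T7 starts before T6 ends → T6 and T7 overlap.
T8 starts after T6 ends; T6 is clear from here.
T8 starts after T7 ends; T7 is clear from here.
T9 starts before T8 ends → T8 and T9 overlap.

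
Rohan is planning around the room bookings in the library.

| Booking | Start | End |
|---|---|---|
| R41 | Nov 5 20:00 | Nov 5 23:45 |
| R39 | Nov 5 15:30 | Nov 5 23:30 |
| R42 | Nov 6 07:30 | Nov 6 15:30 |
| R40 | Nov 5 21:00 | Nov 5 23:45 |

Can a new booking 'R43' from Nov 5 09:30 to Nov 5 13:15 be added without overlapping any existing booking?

Yes — the slot is free

R39: starts Nov 5 15:30 at or after R43 ends Nov 5 13:15 → clear.
R41: starts Nov 5 20:00 at or after R43 ends Nov 5 13:15 → clear.
R40: starts Nov 5 21:00 at or after R43 ends Nov 5 13:15 → clear.
R42: starts Nov 6 07:30 at or after R43 ends Nov 5 13:15 → clear.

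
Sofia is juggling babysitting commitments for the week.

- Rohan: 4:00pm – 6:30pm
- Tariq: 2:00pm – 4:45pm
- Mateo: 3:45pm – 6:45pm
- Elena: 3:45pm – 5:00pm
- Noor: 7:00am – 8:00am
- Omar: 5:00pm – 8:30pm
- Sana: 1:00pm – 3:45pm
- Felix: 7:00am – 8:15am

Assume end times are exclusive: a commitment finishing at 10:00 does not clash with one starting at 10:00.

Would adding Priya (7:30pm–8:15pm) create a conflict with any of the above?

Yes — it overlaps Omar

Noor: ends 8:00am at or before Priya starts 7:30pm → clear.
Felix: ends 8:15am at or before Priya starts 7:30pm → clear.
Sana: ends 3:45pm at or before Priya starts 7:30pm → clear.
Tariq: ends 4:45pm at or before Priya starts 7:30pm → clear.
Elena: ends 5:00pm at or before Priya starts 7:30pm → clear.
Mateo: ends 6:45pm at or before Priya starts 7:30pm → clear.
Rohan: ends 6:30pm at or before Priya starts 7:30pm → clear.
Omar: starts 5:00pm before Priya ends 8:15pm, and ends 8:30pm after Priya starts 7:30pm → overlap.
Priya overlaps Omar.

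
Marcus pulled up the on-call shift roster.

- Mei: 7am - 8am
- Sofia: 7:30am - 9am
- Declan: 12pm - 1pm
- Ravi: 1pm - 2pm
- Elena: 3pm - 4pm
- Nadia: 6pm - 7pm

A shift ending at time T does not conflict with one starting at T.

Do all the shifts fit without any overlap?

No

Sorted by start: Mei, Sofia, Declan, Ravi, Elena, Nadia.
Sofia starts before Mei ends → Mei and Sofia overlap.
That's a conflict, so the schedule is not conflict-free.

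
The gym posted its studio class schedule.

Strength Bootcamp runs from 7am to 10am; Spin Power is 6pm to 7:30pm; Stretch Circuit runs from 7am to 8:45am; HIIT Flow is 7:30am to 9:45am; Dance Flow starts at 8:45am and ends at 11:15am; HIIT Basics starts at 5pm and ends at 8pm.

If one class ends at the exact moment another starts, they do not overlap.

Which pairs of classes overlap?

Dance Flow & HIIT Flow, Dance Flow & Strength Bootcamp, HIIT Basics & Spin Power, HIIT Flow & Strength Bootcamp, HIIT Flow & Stretch Circuit, Strength Bootcamp & Stretch Circuit

Sorted by start: Stretch Circuit, Strength Bootcamp, HIIT Flow, Dance Flow, HIIT Basics, Spin Power.
Strength Bootcamp starts before Stretch Circuit ends → Stretch Circuit and Strength Bootcamp overlap.
HIIT Flow starts before Stretch Circuit ends → Stretch Circuit and HIIT Flow overlap.
Dance Flow starts exactly when Stretch Circuit ends (back-to-back, no overlap), so Stretch Circuit has no further overlaps.
HIIT Flow starts before Strength Bootcamp ends → Strength Bootcamp and HIIT Flow overlap.
Dance Flow starts before Strength Bootcamp ends → Strength Bootcamp and Dance Flow overlap.
HIIT Basics starts after Strength Bootcamp ends, so Strength Bootcamp has no further overlaps.
Dance Flow starts before HIIT Flow ends → HIIT Flow and Dance Flow overlap.
HIIT Basics starts after HIIT Flow ends, so HIIT Flow has no further overlaps.
HIIT Basics starts after Dance Flow ends, so Dance Flow has no further overlaps.
Spin Power starts before HIIT Basics ends → HIIT Basics and Spin Power overlap.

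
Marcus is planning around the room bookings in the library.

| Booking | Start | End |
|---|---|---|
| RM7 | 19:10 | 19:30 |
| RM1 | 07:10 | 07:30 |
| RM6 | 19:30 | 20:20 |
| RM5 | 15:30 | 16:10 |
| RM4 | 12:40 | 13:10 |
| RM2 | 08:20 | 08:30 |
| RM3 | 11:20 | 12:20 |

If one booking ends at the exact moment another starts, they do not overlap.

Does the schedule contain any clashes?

Sorted by start: RM1, RM2, RM3, RM4, RM5, RM7, RM6.
RM2 starts after RM1 ends; RM1 is clear from here.
RM3 starts after RM2 ends; RM2 is clear from here.
RM4 starts after RM3 ends; RM3 is clear from here.
RM5 starts after RM4 ends; RM4 is clear from here.
RM7 starts after RM5 ends; RM5 is clear from here.
RM6 starts exactly when RM7 ends (back-to-back, no overlap).
Every pair is clear; the schedule has no overlaps.

No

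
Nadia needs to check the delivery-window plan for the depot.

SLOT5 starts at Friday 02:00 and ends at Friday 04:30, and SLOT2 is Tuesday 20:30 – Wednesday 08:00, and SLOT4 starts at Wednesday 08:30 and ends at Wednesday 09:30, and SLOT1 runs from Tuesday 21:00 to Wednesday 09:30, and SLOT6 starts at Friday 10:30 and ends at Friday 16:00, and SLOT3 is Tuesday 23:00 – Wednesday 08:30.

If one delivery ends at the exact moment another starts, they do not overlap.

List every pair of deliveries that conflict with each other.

SLOT1 & SLOT2, SLOT1 & SLOT3, SLOT1 & SLOT4, SLOT2 & SLOT3

Two intervals overlap when each starts before the other ends.
Sorted by start: SLOT2, SLOT1, SLOT3, SLOT4, SLOT5, SLOT6.
SLOT1 starts before SLOT2 ends → SLOT2 and SLOT1 overlap.
SLOT3 starts before SLOT2 ends → SLOT2 and SLOT3 overlap.
SLOT4 starts after SLOT2 ends, so SLOT2 has no further overlaps.
SLOT3 starts before SLOT1 ends → SLOT1 and SLOT3 overlap.
SLOT4 starts before SLOT1 ends → SLOT1 and SLOT4 overlap.
SLOT5 starts after SLOT1 ends, so SLOT1 has no further overlaps.
SLOT4 starts exactly when SLOT3 ends (back-to-back, no overlap), so SLOT3 has no further overlaps.
SLOT5 starts after SLOT4 ends, so SLOT4 has no further overlaps.
SLOT6 starts after SLOT5 ends.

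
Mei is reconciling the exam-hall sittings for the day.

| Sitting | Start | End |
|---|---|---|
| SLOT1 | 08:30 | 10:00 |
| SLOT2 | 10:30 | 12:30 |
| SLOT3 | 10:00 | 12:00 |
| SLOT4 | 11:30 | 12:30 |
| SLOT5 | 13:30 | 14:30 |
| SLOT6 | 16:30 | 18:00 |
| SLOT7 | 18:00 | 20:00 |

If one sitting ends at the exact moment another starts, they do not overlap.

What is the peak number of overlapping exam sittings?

3

Sort all start/end points and keep a running count:
08:30 start SLOT1 → 1
10:00 end SLOT1 → 0
10:00 start SLOT3 → 1
10:30 start SLOT2 → 2
11:30 start SLOT4 → 3
12:00 end SLOT3 → 2
12:30 end SLOT2 → 1
12:30 end SLOT4 → 0
13:30 start SLOT5 → 1
14:30 end SLOT5 → 0
16:30 start SLOT6 → 1
18:00 end SLOT6 → 0
18:00 start SLOT7 → 1
20:00 end SLOT7 → 0
Peak is 3, at 11:30 (SLOT2, SLOT3, SLOT4).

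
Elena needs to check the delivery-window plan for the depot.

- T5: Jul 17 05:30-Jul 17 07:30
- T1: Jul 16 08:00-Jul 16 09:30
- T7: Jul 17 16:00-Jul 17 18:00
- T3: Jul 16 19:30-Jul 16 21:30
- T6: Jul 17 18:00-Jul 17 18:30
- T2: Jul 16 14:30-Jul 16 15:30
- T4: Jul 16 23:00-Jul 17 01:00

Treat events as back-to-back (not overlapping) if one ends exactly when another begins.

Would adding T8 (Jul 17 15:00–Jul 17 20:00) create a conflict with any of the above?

Yes — it overlaps T6, T7

T1: ends Jul 16 09:30 at or before T8 starts Jul 17 15:00 → clear.
T2: ends Jul 16 15:30 at or before T8 starts Jul 17 15:00 → clear.
T3: ends Jul 16 21:30 at or before T8 starts Jul 17 15:00 → clear.
T4: ends Jul 17 01:00 at or before T8 starts Jul 17 15:00 → clear.
T5: ends Jul 17 07:30 at or before T8 starts Jul 17 15:00 → clear.
T7: starts Jul 17 16:00 before T8 ends Jul 17 20:00, and ends Jul 17 18:00 after T8 starts Jul 17 15:00 → overlap.
T6: starts Jul 17 18:00 before T8 ends Jul 17 20:00, and ends Jul 17 18:30 after T8 starts Jul 17 15:00 → overlap.
T8 overlaps T6, T7.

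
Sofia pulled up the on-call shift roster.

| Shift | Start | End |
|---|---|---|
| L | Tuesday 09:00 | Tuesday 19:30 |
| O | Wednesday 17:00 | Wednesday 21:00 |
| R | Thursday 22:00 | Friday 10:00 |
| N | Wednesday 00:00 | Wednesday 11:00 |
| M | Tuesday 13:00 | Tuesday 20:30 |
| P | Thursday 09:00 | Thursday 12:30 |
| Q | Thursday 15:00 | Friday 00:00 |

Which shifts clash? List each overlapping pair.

L & M, Q & R

Two intervals overlap when each starts before the other ends.
Sorted by start: L, M, N, O, P, Q, R.
M starts before L ends → L and M overlap.
N starts after L ends — done with L.
N starts after M ends — done with M.
O starts after N ends — done with N.
P starts after O ends — done with O.
Q starts after P ends — done with P.
R starts before Q ends → Q and R overlap.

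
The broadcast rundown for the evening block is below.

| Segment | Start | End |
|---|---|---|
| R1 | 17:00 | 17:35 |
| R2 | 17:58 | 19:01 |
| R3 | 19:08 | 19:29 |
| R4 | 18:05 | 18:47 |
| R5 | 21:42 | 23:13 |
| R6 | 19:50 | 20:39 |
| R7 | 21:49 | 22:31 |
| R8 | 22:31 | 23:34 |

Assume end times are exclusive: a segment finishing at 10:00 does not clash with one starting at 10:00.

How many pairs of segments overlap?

Two intervals overlap when each starts before the other ends.
Sorted by start: R1, R2, R4, R3, R6, R5, R7, R8.
R2 starts after R1 ends; R1 is clear from here.
R4 starts before R2 ends → R2 and R4 overlap.
R3 starts after R2 ends; R2 is clear from here.
R3 starts after R4 ends; R4 is clear from here.
R6 starts after R3 ends; R3 is clear from here.
R5 starts after R6 ends; R6 is clear from here.
R7 starts before R5 ends → R5 and R7 overlap.
R8 starts before R5 ends → R5 and R8 overlap.
R8 starts exactly when R7 ends (back-to-back, no overlap).
Overlapping pairs: R2 & R4, R5 & R7, R5 & R8 — 3 in total.

3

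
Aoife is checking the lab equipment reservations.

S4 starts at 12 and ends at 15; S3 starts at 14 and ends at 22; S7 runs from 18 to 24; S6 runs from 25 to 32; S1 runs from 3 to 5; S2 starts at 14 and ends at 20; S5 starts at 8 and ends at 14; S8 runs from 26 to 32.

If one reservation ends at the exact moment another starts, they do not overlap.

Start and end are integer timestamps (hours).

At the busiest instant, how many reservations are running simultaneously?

3

Sort all start/end points and keep a running count:
3 start S1 → 1
5 end S1 → 0
8 start S5 → 1
12 start S4 → 2
14 end S5 → 1
14 start S2 → 2
14 start S3 → 3
15 end S4 → 2
18 start S7 → 3
20 end S2 → 2
22 end S3 → 1
24 end S7 → 0
25 start S6 → 1
26 start S8 → 2
32 end S6 → 1
32 end S8 → 0
Peak is 3, at 14 (S2, S3, S4).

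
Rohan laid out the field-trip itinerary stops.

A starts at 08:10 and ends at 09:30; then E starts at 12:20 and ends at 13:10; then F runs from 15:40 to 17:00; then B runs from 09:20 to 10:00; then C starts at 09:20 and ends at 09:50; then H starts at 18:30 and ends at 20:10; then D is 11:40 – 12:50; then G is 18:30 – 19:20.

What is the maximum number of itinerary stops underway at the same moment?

3

Sort all start/end points and keep a running count:
08:10 start A → 1
09:20 start B → 2
09:20 start C → 3
09:30 end A → 2
09:50 end C → 1
10:00 end B → 0
11:40 start D → 1
12:20 start E → 2
12:50 end D → 1
13:10 end E → 0
15:40 start F → 1
17:00 end F → 0
18:30 start G → 1
18:30 start H → 2
19:20 end G → 1
20:10 end H → 0
Peak is 3, at 09:20 (A, B, C).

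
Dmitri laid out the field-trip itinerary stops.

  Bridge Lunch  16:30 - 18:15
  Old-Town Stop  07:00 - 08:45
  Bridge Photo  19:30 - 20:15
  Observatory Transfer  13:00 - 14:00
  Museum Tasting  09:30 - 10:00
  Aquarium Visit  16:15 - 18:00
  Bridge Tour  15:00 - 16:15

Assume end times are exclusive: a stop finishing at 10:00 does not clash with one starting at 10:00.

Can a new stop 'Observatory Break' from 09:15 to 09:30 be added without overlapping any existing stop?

Yes — the slot is free

Old-Town Stop: ends 08:45 at or before Observatory Break starts 09:15 → clear.
Museum Tasting: starts 09:30 at or after Observatory Break ends 09:30 → clear.
Observatory Transfer: starts 13:00 at or after Observatory Break ends 09:30 → clear.
Bridge Tour: starts 15:00 at or after Observatory Break ends 09:30 → clear.
Aquarium Visit: starts 16:15 at or after Observatory Break ends 09:30 → clear.
Bridge Lunch: starts 16:30 at or after Observatory Break ends 09:30 → clear.
Bridge Photo: starts 19:30 at or after Observatory Break ends 09:30 → clear.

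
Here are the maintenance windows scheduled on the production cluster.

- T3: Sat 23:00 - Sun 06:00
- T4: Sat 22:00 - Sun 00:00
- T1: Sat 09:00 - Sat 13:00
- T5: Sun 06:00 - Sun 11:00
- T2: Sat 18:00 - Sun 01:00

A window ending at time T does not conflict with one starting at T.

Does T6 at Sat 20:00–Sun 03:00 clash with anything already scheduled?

T1: ends Sat 13:00 at or before T6 starts Sat 20:00 → clear.
T2: starts Sat 18:00 before T6 ends Sun 03:00, and ends Sun 01:00 after T6 starts Sat 20:00 → overlap.
T4: starts Sat 22:00 before T6 ends Sun 03:00, and ends Sun 00:00 after T6 starts Sat 20:00 → overlap.
T3: starts Sat 23:00 before T6 ends Sun 03:00, and ends Sun 06:00 after T6 starts Sat 20:00 → overlap.
T5: starts Sun 06:00 at or after T6 ends Sun 03:00 → clear.
T6 overlaps T2, T3, T4.

Yes — it overlaps T2, T3, T4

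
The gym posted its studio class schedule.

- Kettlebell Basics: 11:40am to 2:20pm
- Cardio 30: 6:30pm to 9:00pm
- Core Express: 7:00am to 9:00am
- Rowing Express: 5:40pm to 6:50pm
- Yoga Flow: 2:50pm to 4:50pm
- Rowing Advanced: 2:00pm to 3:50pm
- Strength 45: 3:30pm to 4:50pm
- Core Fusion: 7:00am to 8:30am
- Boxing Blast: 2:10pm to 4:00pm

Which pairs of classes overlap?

Boxing Blast & Kettlebell Basics, Boxing Blast & Rowing Advanced, Boxing Blast & Strength 45, Boxing Blast & Yoga Flow, Cardio 30 & Rowing Express, Core Express & Core Fusion, Kettlebell Basics & Rowing Advanced, Rowing Advanced & Strength 45, Rowing Advanced & Yoga Flow, Strength 45 & Yoga Flow

Sorted by start: Core Express, Core Fusion, Kettlebell Basics, Rowing Advanced, Boxing Blast, Yoga Flow, Strength 45, Rowing Express, Cardio 30.
Core Fusion starts before Core Express ends → Core Express and Core Fusion overlap.
Kettlebell Basics starts after Core Express ends — done with Core Express.
Kettlebell Basics starts after Core Fusion ends — done with Core Fusion.
Rowing Advanced starts before Kettlebell Basics ends → Kettlebell Basics and Rowing Advanced overlap.
Boxing Blast starts before Kettlebell Basics ends → Kettlebell Basics and Boxing Blast overlap.
Yoga Flow starts after Kettlebell Basics ends — done with Kettlebell Basics.
Boxing Blast starts before Rowing Advanced ends → Rowing Advanced and Boxing Blast overlap.
Yoga Flow starts before Rowing Advanced ends → Rowing Advanced and Yoga Flow overlap.
Strength 45 starts before Rowing Advanced ends → Rowing Advanced and Strength 45 overlap.
Rowing Express starts after Rowing Advanced ends — done with Rowing Advanced.
Yoga Flow starts before Boxing Blast ends → Boxing Blast and Yoga Flow overlap.
Strength 45 starts before Boxing Blast ends → Boxing Blast and Strength 45 overlap.
Rowing Express starts after Boxing Blast ends — done with Boxing Blast.
Strength 45 starts before Yoga Flow ends → Yoga Flow and Strength 45 overlap.
Rowing Express starts after Yoga Flow ends — done with Yoga Flow.
Rowing Express starts after Strength 45 ends — done with Strength 45.
Cardio 30 starts before Rowing Express ends → Rowing Express and Cardio 30 overlap.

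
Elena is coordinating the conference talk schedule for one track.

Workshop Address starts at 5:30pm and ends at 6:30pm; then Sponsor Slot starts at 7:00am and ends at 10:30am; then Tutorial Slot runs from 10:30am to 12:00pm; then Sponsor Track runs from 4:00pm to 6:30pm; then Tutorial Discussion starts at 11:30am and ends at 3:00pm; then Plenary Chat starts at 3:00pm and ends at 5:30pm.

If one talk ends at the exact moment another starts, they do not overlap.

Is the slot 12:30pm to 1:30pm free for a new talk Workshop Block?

No — it overlaps Tutorial Discussion

Sponsor Slot: ends 10:30am at or before Workshop Block starts 12:30pm → clear.
Tutorial Slot: ends 12:00pm at or before Workshop Block starts 12:30pm → clear.
Tutorial Discussion: starts 11:30am before Workshop Block ends 1:30pm, and ends 3:00pm after Workshop Block starts 12:30pm → overlap.
Plenary Chat: starts 3:00pm at or after Workshop Block ends 1:30pm → clear.
Sponsor Track: starts 4:00pm at or after Workshop Block ends 1:30pm → clear.
Workshop Address: starts 5:30pm at or after Workshop Block ends 1:30pm → clear.
Workshop Block overlaps Tutorial Discussion.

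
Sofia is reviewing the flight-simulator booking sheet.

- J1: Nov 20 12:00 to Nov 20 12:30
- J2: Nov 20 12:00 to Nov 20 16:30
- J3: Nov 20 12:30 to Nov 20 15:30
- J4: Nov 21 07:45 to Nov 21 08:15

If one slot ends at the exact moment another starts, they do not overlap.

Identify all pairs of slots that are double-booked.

Two intervals overlap when each starts before the other ends.
Sorted by start: J1, J2, J3, J4.
J2 starts before J1 ends → J1 and J2 overlap.
J3 starts exactly when J1 ends (back-to-back, no overlap) — done with J1.
J3 starts before J2 ends → J2 and J3 overlap.
J4 starts after J2 ends.
J4 starts after J3 ends.

J1 & J2, J2 & J3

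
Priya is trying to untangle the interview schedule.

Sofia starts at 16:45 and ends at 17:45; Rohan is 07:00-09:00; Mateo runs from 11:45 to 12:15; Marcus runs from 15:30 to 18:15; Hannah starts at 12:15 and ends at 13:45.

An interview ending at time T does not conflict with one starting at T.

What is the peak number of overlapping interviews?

Sweep the timeline, counting +1 at each start and −1 at each end (ends before starts at a tie):
07:00 start Rohan → 1
09:00 end Rohan → 0
11:45 start Mateo → 1
12:15 end Mateo → 0
12:15 start Hannah → 1
13:45 end Hannah → 0
15:30 start Marcus → 1
16:45 start Sofia → 2
17:45 end Sofia → 1
18:15 end Marcus → 0
Peak is 2, at 16:45 (Marcus, Sofia).

2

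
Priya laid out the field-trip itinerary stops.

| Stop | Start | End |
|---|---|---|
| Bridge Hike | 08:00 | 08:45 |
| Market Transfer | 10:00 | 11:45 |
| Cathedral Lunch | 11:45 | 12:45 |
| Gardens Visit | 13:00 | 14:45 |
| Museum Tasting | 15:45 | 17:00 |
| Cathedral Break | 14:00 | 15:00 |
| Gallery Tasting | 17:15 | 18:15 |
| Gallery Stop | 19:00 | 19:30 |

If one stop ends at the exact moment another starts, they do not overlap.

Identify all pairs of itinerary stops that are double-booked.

Check each pair: they overlap iff neither finishes before the other starts.
Sorted by start: Bridge Hike, Market Transfer, Cathedral Lunch, Gardens Visit, Cathedral Break, Museum Tasting, Gallery Tasting, Gallery Stop.
Market Transfer starts after Bridge Hike ends; Bridge Hike is clear from here.
Cathedral Lunch starts exactly when Market Transfer ends (back-to-back, no overlap); Market Transfer is clear from here.
Gardens Visit starts after Cathedral Lunch ends; Cathedral Lunch is clear from here.
Cathedral Break starts before Gardens Visit ends → Gardens Visit and Cathedral Break overlap.
Museum Tasting starts after Gardens Visit ends; Gardens Visit is clear from here.
Museum Tasting starts after Cathedral Break ends; Cathedral Break is clear from here.
Gallery Tasting starts after Museum Tasting ends; Museum Tasting is clear from here.
Gallery Stop starts after Gallery Tasting ends.

Cathedral Break & Gardens Visit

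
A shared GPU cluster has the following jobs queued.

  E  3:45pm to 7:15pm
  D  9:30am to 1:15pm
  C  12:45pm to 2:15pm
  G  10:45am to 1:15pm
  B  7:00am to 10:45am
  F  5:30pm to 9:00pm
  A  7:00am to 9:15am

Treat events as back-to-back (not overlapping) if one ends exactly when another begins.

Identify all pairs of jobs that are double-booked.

A & B, B & D, C & D, C & G, D & G, E & F

Two intervals overlap when each starts before the other ends.
Sorted by start: A, B, D, G, C, E, F.
B starts before A ends → A and B overlap.
D starts after A ends, so A has no further overlaps.
D starts before B ends → B and D overlap.
G starts exactly when B ends (back-to-back, no overlap), so B has no further overlaps.
G starts before D ends → D and G overlap.
C starts before D ends → D and C overlap.
E starts after D ends, so D has no further overlaps.
C starts before G ends → G and C overlap.
E starts after G ends, so G has no further overlaps.
E starts after C ends, so C has no further overlaps.
F starts before E ends → E and F overlap.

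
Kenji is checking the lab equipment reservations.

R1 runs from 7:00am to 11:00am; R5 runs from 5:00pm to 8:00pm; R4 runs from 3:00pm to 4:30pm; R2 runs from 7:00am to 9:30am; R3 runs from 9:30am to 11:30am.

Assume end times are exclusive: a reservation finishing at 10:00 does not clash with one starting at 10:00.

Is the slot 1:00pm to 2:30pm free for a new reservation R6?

Yes — the slot is free

R1: ends 11:00am at or before R6 starts 1:00pm → clear.
R2: ends 9:30am at or before R6 starts 1:00pm → clear.
R3: ends 11:30am at or before R6 starts 1:00pm → clear.
R4: starts 3:00pm at or after R6 ends 2:30pm → clear.
R5: starts 5:00pm at or after R6 ends 2:30pm → clear.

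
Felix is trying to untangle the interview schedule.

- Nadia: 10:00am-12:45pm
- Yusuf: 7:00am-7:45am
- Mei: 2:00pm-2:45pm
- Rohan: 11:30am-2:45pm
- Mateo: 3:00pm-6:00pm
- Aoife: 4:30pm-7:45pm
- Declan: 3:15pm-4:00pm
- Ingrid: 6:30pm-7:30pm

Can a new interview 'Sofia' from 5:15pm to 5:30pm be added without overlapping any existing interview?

Yusuf: ends 7:45am at or before Sofia starts 5:15pm → clear.
Nadia: ends 12:45pm at or before Sofia starts 5:15pm → clear.
Rohan: ends 2:45pm at or before Sofia starts 5:15pm → clear.
Mei: ends 2:45pm at or before Sofia starts 5:15pm → clear.
Mateo: starts 3:00pm before Sofia ends 5:30pm, and ends 6:00pm after Sofia starts 5:15pm → overlap.
Declan: ends 4:00pm at or before Sofia starts 5:15pm → clear.
Aoife: starts 4:30pm before Sofia ends 5:30pm, and ends 7:45pm after Sofia starts 5:15pm → overlap.
Ingrid: starts 6:30pm at or after Sofia ends 5:30pm → clear.
Sofia overlaps Mateo, Aoife.

No — it overlaps Aoife, Mateo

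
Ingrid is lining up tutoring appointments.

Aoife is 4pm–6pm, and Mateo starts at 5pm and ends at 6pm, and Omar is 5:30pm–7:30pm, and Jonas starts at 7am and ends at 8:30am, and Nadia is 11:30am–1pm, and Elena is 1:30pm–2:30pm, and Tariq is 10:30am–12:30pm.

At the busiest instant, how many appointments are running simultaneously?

Sort all start/end points and keep a running count:
7am start Jonas → 1
8:30am end Jonas → 0
10:30am start Tariq → 1
11:30am start Nadia → 2
12:30pm end Tariq → 1
1pm end Nadia → 0
1:30pm start Elena → 1
2:30pm end Elena → 0
4pm start Aoife → 1
5pm start Mateo → 2
5:30pm start Omar → 3
6pm end Aoife → 2
6pm end Mateo → 1
7:30pm end Omar → 0
Peak is 3, at 5:30pm (Aoife, Mateo, Omar).

3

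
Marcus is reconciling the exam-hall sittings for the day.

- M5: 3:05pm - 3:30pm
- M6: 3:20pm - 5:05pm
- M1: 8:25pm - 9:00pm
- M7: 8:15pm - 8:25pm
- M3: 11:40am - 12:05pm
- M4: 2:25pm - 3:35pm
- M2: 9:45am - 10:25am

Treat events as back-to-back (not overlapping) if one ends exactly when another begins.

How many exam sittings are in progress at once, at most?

3

Sort all start/end points and keep a running count:
9:45am start M2 → 1
10:25am end M2 → 0
11:40am start M3 → 1
12:05pm end M3 → 0
2:25pm start M4 → 1
3:05pm start M5 → 2
3:20pm start M6 → 3
3:30pm end M5 → 2
3:35pm end M4 → 1
5:05pm end M6 → 0
8:15pm start M7 → 1
8:25pm end M7 → 0
8:25pm start M1 → 1
9:00pm end M1 → 0
Peak is 3, at 3:20pm (M4, M5, M6).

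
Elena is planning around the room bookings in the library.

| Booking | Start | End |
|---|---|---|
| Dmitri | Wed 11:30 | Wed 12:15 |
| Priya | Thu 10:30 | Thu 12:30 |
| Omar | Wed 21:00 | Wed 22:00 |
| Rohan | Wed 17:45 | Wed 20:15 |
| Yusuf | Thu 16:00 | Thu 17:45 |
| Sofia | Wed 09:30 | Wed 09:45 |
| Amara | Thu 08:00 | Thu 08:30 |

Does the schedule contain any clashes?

No

Sorted by start: Sofia, Dmitri, Rohan, Omar, Amara, Priya, Yusuf.
Dmitri starts after Sofia ends, so nothing later overlaps Sofia either.
Rohan starts after Dmitri ends, so nothing later overlaps Dmitri either.
Omar starts after Rohan ends, so nothing later overlaps Rohan either.
Amara starts after Omar ends, so nothing later overlaps Omar either.
Priya starts after Amara ends, so nothing later overlaps Amara either.
Yusuf starts after Priya ends.
Every pair is clear; the schedule has no overlaps.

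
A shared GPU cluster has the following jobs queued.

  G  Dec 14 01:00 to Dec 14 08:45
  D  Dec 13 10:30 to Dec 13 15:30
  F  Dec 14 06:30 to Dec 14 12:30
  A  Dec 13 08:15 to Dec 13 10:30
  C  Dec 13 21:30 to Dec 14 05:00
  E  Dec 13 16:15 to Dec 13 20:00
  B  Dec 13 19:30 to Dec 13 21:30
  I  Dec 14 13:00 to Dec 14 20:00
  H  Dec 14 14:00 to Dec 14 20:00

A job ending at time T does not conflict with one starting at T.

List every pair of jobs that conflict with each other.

Sorted by start: A, D, E, B, C, G, F, I, H.
D starts exactly when A ends (back-to-back, no overlap), so A has no further overlaps.
E starts after D ends, so D has no further overlaps.
B starts before E ends → E and B overlap.
C starts after E ends, so E has no further overlaps.
C starts exactly when B ends (back-to-back, no overlap), so B has no further overlaps.
G starts before C ends → C and G overlap.
F starts after C ends, so C has no further overlaps.
F starts before G ends → G and F overlap.
I starts after G ends, so G has no further overlaps.
I starts after F ends, so F has no further overlaps.
H starts before I ends → I and H overlap.

B & E, C & G, F & G, H & I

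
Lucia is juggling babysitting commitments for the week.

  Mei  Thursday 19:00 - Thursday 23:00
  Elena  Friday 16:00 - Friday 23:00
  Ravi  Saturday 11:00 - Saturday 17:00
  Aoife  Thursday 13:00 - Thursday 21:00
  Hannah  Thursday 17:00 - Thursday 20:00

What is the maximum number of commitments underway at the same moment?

Walk through starts and ends in time order (an end at T is processed before a start at T):
Thursday 13:00 start Aoife → 1
Thursday 17:00 start Hannah → 2
Thursday 19:00 start Mei → 3
Thursday 20:00 end Hannah → 2
Thursday 21:00 end Aoife → 1
Thursday 23:00 end Mei → 0
Friday 16:00 start Elena → 1
Friday 23:00 end Elena → 0
Saturday 11:00 start Ravi → 1
Saturday 17:00 end Ravi → 0
Peak is 3, at Thursday 19:00 (Aoife, Hannah, Mei).

3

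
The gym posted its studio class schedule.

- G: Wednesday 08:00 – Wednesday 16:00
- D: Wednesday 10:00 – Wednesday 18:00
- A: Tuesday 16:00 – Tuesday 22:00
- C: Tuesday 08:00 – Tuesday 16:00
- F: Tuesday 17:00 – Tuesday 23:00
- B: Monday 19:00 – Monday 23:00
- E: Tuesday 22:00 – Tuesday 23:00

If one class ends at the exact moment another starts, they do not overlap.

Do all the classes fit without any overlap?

No

Sorted by start: B, C, A, F, E, G, D.
C starts after B ends, so B has no further overlaps.
A starts exactly when C ends (back-to-back, no overlap), so C has no further overlaps.
F starts before A ends → A and F overlap.
That's a conflict, so the schedule is not conflict-free.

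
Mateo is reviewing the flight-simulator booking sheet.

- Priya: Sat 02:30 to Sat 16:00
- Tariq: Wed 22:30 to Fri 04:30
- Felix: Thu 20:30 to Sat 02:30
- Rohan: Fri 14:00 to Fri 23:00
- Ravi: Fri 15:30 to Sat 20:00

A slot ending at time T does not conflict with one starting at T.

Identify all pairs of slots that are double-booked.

Felix & Ravi, Felix & Rohan, Felix & Tariq, Priya & Ravi, Ravi & Rohan

Sorted by start: Tariq, Felix, Rohan, Ravi, Priya.
Felix starts before Tariq ends → Tariq and Felix overlap.
Rohan starts after Tariq ends — done with Tariq.
Rohan starts before Felix ends → Felix and Rohan overlap.
Ravi starts before Felix ends → Felix and Ravi overlap.
Priya starts exactly when Felix ends (back-to-back, no overlap).
Ravi starts before Rohan ends → Rohan and Ravi overlap.
Priya starts after Rohan ends.
Priya starts before Ravi ends → Ravi and Priya overlap.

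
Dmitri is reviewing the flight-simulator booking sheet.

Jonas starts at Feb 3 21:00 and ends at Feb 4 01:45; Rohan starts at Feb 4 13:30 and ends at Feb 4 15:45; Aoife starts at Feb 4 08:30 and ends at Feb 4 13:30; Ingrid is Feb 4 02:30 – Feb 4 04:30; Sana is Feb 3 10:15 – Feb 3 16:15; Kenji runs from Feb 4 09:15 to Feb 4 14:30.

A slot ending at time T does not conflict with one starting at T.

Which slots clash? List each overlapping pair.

Aoife & Kenji, Kenji & Rohan

Sorted by start: Sana, Jonas, Ingrid, Aoife, Kenji, Rohan.
Jonas starts after Sana ends, so nothing later overlaps Sana either.
Ingrid starts after Jonas ends, so nothing later overlaps Jonas either.
Aoife starts after Ingrid ends, so nothing later overlaps Ingrid either.
Kenji starts before Aoife ends → Aoife and Kenji overlap.
Rohan starts exactly when Aoife ends (back-to-back, no overlap).
Rohan starts before Kenji ends → Kenji and Rohan overlap.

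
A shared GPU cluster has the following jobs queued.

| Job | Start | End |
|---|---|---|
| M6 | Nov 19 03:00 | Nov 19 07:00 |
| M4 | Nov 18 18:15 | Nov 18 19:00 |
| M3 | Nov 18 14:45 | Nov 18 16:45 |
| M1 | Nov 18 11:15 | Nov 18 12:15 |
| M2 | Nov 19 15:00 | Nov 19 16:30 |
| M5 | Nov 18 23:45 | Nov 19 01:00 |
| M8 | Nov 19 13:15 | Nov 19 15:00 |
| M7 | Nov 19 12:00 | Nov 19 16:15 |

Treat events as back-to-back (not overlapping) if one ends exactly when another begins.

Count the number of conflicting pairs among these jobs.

2

Sorted by start: M1, M3, M4, M5, M6, M7, M8, M2.
M3 starts after M1 ends; M1 is clear from here.
M4 starts after M3 ends; M3 is clear from here.
M5 starts after M4 ends; M4 is clear from here.
M6 starts after M5 ends; M5 is clear from here.
M7 starts after M6 ends; M6 is clear from here.
M8 starts before M7 ends → M7 and M8 overlap.
M2 starts before M7 ends → M7 and M2 overlap.
M2 starts exactly when M8 ends (back-to-back, no overlap).
Overlapping pairs: M2 & M7, M7 & M8 — 2 in total.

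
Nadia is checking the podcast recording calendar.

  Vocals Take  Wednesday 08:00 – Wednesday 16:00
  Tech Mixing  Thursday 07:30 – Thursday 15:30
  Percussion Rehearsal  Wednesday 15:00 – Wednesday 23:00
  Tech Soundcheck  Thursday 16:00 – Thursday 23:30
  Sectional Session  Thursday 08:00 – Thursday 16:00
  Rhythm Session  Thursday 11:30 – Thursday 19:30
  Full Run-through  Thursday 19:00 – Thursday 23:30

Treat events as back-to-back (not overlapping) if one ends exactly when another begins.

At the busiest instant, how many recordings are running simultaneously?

Sort all start/end points and keep a running count:
Wednesday 08:00 start Vocals Take → 1
Wednesday 15:00 start Percussion Rehearsal → 2
Wednesday 16:00 end Vocals Take → 1
Wednesday 23:00 end Percussion Rehearsal → 0
Thursday 07:30 start Tech Mixing → 1
Thursday 08:00 start Sectional Session → 2
Thursday 11:30 start Rhythm Session → 3
Thursday 15:30 end Tech Mixing → 2
Thursday 16:00 end Sectional Session → 1
Thursday 16:00 start Tech Soundcheck → 2
Thursday 19:00 start Full Run-through → 3
Thursday 19:30 end Rhythm Session → 2
Thursday 23:30 end Full Run-through → 1
Thursday 23:30 end Tech Soundcheck → 0
Peak is 3, at Thursday 11:30 (Rhythm Session, Sectional Session, Tech Mixing).

3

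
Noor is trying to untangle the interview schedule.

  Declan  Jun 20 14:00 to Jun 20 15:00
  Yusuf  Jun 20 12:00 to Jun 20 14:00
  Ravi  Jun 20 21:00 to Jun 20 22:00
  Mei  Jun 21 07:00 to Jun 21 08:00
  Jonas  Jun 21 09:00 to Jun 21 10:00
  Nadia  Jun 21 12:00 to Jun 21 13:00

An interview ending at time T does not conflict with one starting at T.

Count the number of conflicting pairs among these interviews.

Two intervals overlap when each starts before the other ends.
Sorted by start: Yusuf, Declan, Ravi, Mei, Jonas, Nadia.
Declan starts exactly when Yusuf ends (back-to-back, no overlap); Yusuf is clear from here.
Ravi starts after Declan ends; Declan is clear from here.
Mei starts after Ravi ends; Ravi is clear from here.
Jonas starts after Mei ends; Mei is clear from here.
Nadia starts after Jonas ends.
No pair overlaps.

0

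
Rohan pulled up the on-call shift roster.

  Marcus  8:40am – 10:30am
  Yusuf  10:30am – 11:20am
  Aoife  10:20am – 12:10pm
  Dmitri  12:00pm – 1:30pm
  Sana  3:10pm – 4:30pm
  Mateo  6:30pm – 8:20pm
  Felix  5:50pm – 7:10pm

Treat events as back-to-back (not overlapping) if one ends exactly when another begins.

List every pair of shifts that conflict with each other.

Aoife & Dmitri, Aoife & Marcus, Aoife & Yusuf, Felix & Mateo

Sorted by start: Marcus, Aoife, Yusuf, Dmitri, Sana, Felix, Mateo.
Aoife starts before Marcus ends → Marcus and Aoife overlap.
Yusuf starts exactly when Marcus ends (back-to-back, no overlap), so Marcus has no further overlaps.
Yusuf starts before Aoife ends → Aoife and Yusuf overlap.
Dmitri starts before Aoife ends → Aoife and Dmitri overlap.
Sana starts after Aoife ends, so Aoife has no further overlaps.
Dmitri starts after Yusuf ends, so Yusuf has no further overlaps.
Sana starts after Dmitri ends, so Dmitri has no further overlaps.
Felix starts after Sana ends, so Sana has no further overlaps.
Mateo starts before Felix ends → Felix and Mateo overlap.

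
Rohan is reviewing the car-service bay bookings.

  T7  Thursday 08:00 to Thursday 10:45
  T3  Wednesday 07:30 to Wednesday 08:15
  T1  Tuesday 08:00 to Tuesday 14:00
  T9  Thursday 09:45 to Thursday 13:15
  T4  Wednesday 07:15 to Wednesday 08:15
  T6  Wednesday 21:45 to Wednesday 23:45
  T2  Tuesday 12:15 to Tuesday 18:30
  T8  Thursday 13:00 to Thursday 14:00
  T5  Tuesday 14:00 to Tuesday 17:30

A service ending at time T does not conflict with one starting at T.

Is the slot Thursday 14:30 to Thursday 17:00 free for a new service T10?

Yes — the slot is free

T1: ends Tuesday 14:00 at or before T10 starts Thursday 14:30 → clear.
T2: ends Tuesday 18:30 at or before T10 starts Thursday 14:30 → clear.
T5: ends Tuesday 17:30 at or before T10 starts Thursday 14:30 → clear.
T4: ends Wednesday 08:15 at or before T10 starts Thursday 14:30 → clear.
T3: ends Wednesday 08:15 at or before T10 starts Thursday 14:30 → clear.
T6: ends Wednesday 23:45 at or before T10 starts Thursday 14:30 → clear.
T7: ends Thursday 10:45 at or before T10 starts Thursday 14:30 → clear.
T9: ends Thursday 13:15 at or before T10 starts Thursday 14:30 → clear.
T8: ends Thursday 14:00 at or before T10 starts Thursday 14:30 → clear.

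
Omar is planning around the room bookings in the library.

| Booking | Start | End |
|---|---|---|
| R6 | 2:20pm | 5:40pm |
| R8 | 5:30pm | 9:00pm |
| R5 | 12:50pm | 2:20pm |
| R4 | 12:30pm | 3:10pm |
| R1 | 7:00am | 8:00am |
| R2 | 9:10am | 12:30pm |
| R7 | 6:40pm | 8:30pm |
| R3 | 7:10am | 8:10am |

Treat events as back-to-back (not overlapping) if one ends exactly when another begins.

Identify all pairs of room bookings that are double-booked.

R1 & R3, R4 & R5, R4 & R6, R6 & R8, R7 & R8

Check each pair: they overlap iff neither finishes before the other starts.
Sorted by start: R1, R3, R2, R4, R5, R6, R8, R7.
R3 starts before R1 ends → R1 and R3 overlap.
R2 starts after R1 ends, so R1 has no further overlaps.
R2 starts after R3 ends, so R3 has no further overlaps.
R4 starts exactly when R2 ends (back-to-back, no overlap), so R2 has no further overlaps.
R5 starts before R4 ends → R4 and R5 overlap.
R6 starts before R4 ends → R4 and R6 overlap.
R8 starts after R4 ends, so R4 has no further overlaps.
R6 starts exactly when R5 ends (back-to-back, no overlap), so R5 has no further overlaps.
R8 starts before R6 ends → R6 and R8 overlap.
R7 starts after R6 ends.
R7 starts before R8 ends → R8 and R7 overlap.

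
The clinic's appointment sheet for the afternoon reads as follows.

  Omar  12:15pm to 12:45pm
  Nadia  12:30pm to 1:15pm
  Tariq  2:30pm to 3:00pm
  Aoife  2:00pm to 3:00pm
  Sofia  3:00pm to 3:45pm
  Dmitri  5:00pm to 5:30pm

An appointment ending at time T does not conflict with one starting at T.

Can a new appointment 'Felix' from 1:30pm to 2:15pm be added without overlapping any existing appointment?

Omar: ends 12:45pm at or before Felix starts 1:30pm → clear.
Nadia: ends 1:15pm at or before Felix starts 1:30pm → clear.
Aoife: starts 2:00pm before Felix ends 2:15pm, and ends 3:00pm after Felix starts 1:30pm → overlap.
Tariq: starts 2:30pm at or after Felix ends 2:15pm → clear.
Sofia: starts 3:00pm at or after Felix ends 2:15pm → clear.
Dmitri: starts 5:00pm at or after Felix ends 2:15pm → clear.
Felix overlaps Aoife.

No — it overlaps Aoife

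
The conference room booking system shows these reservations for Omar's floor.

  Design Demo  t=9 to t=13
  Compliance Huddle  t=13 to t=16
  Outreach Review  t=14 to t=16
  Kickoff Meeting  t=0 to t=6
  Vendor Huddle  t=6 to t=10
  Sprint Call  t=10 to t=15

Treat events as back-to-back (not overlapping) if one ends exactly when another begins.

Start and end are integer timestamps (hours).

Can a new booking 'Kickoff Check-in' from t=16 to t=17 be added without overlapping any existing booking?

Yes — the slot is free

Kickoff Meeting: ends t=6 at or before Kickoff Check-in starts t=16 → clear.
Vendor Huddle: ends t=10 at or before Kickoff Check-in starts t=16 → clear.
Design Demo: ends t=13 at or before Kickoff Check-in starts t=16 → clear.
Sprint Call: ends t=15 at or before Kickoff Check-in starts t=16 → clear.
Compliance Huddle: ends t=16 at or before Kickoff Check-in starts t=16 → clear.
Outreach Review: ends t=16 at or before Kickoff Check-in starts t=16 → clear.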